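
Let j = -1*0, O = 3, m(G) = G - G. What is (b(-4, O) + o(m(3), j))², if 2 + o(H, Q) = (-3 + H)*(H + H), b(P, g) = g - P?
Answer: 25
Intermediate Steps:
m(G) = 0
j = 0
o(H, Q) = -2 + 2*H*(-3 + H) (o(H, Q) = -2 + (-3 + H)*(H + H) = -2 + (-3 + H)*(2*H) = -2 + 2*H*(-3 + H))
(b(-4, O) + o(m(3), j))² = ((3 - 1*(-4)) + (-2 - 6*0 + 2*0²))² = ((3 + 4) + (-2 + 0 + 2*0))² = (7 + (-2 + 0 + 0))² = (7 - 2)² = 5² = 25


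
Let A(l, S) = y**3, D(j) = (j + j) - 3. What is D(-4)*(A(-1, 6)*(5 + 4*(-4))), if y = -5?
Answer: -15125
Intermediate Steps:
D(j) = -3 + 2*j (D(j) = 2*j - 3 = -3 + 2*j)
A(l, S) = -125 (A(l, S) = (-5)**3 = -125)
D(-4)*(A(-1, 6)*(5 + 4*(-4))) = (-3 + 2*(-4))*(-125*(5 + 4*(-4))) = (-3 - 8)*(-125*(5 - 16)) = -(-1375)*(-11) = -11*1375 = -15125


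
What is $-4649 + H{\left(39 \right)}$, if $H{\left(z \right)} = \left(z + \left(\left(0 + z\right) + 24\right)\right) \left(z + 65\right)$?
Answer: $5959$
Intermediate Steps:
$H{\left(z \right)} = \left(24 + 2 z\right) \left(65 + z\right)$ ($H{\left(z \right)} = \left(z + \left(z + 24\right)\right) \left(65 + z\right) = \left(z + \left(24 + z\right)\right) \left(65 + z\right) = \left(24 + 2 z\right) \left(65 + z\right)$)
$-4649 + H{\left(39 \right)} = -4649 + \left(1560 + 2 \cdot 39^{2} + 154 \cdot 39\right) = -4649 + \left(1560 + 2 \cdot 1521 + 6006\right) = -4649 + \left(1560 + 3042 + 6006\right) = -4649 + 10608 = 5959$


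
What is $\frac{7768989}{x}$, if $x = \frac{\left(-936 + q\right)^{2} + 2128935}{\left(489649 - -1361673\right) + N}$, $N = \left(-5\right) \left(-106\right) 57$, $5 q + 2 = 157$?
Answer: $\frac{3654400352787}{736990} \approx 4.9585 \cdot 10^{6}$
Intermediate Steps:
$q = 31$ ($q = - \frac{2}{5} + \frac{1}{5} \cdot 157 = - \frac{2}{5} + \frac{157}{5} = 31$)
$N = 30210$ ($N = 530 \cdot 57 = 30210$)
$x = \frac{736990}{470383}$ ($x = \frac{\left(-936 + 31\right)^{2} + 2128935}{\left(489649 - -1361673\right) + 30210} = \frac{\left(-905\right)^{2} + 2128935}{\left(489649 + 1361673\right) + 30210} = \frac{819025 + 2128935}{1851322 + 30210} = \frac{2947960}{1881532} = 2947960 \cdot \frac{1}{1881532} = \frac{736990}{470383} \approx 1.5668$)
$\frac{7768989}{x} = \frac{7768989}{\frac{736990}{470383}} = 7768989 \cdot \frac{470383}{736990} = \frac{3654400352787}{736990}$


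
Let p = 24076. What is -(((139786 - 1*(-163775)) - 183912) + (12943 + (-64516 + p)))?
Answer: -92152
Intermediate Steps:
-(((139786 - 1*(-163775)) - 183912) + (12943 + (-64516 + p))) = -(((139786 - 1*(-163775)) - 183912) + (12943 + (-64516 + 24076))) = -(((139786 + 163775) - 183912) + (12943 - 40440)) = -((303561 - 183912) - 27497) = -(119649 - 27497) = -1*92152 = -92152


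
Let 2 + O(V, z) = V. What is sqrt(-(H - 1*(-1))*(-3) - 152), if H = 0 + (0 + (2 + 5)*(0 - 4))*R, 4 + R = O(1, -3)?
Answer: sqrt(271) ≈ 16.462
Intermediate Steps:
O(V, z) = -2 + V
R = -5 (R = -4 + (-2 + 1) = -4 - 1 = -5)
H = 140 (H = 0 + (0 + (2 + 5)*(0 - 4))*(-5) = 0 + (0 + 7*(-4))*(-5) = 0 + (0 - 28)*(-5) = 0 - 28*(-5) = 0 + 140 = 140)
sqrt(-(H - 1*(-1))*(-3) - 152) = sqrt(-(140 - 1*(-1))*(-3) - 152) = sqrt(-(140 + 1)*(-3) - 152) = sqrt(-1*141*(-3) - 152) = sqrt(-141*(-3) - 152) = sqrt(423 - 152) = sqrt(271)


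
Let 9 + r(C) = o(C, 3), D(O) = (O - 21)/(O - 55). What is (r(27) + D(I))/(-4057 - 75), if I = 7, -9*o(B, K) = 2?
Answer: 643/297504 ≈ 0.0021613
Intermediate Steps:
o(B, K) = -2/9 (o(B, K) = -⅑*2 = -2/9)
D(O) = (-21 + O)/(-55 + O)
r(C) = -83/9 (r(C) = -9 - 2/9 = -83/9)
(r(27) + D(I))/(-4057 - 75) = (-83/9 + (-21 + 7)/(-55 + 7))/(-4057 - 75) = (-83/9 - 14/(-48))/(-4132) = (-83/9 - 1/48*(-14))*(-1/4132) = (-83/9 + 7/24)*(-1/4132) = -643/72*(-1/4132) = 643/297504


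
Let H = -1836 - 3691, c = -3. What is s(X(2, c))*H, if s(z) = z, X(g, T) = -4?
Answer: 22108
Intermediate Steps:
H = -5527
s(X(2, c))*H = -4*(-5527) = 22108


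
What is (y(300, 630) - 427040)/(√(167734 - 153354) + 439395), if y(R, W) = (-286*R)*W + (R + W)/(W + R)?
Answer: -4787739226281/38613590329 + 108962078*√3595/193067951645 ≈ -123.96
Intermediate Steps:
y(R, W) = 1 - 286*R*W (y(R, W) = -286*R*W + (R + W)/(R + W) = -286*R*W + 1 = 1 - 286*R*W)
(y(300, 630) - 427040)/(√(167734 - 153354) + 439395) = ((1 - 286*300*630) - 427040)/(√(167734 - 153354) + 439395) = ((1 - 54054000) - 427040)/(√14380 + 439395) = (-54053999 - 427040)/(2*√3595 + 439395) = -54481039/(439395 + 2*√3595)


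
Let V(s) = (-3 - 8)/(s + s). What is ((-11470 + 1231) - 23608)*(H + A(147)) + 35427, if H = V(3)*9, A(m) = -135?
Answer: 10326495/2 ≈ 5.1632e+6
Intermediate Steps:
V(s) = -11/(2*s) (V(s) = -11*1/(2*s) = -11/(2*s))
H = -33/2 (H = -11/2/3*9 = -11/2*⅓*9 = -11/6*9 = -33/2 ≈ -16.500)
((-11470 + 1231) - 23608)*(H + A(147)) + 35427 = ((-11470 + 1231) - 23608)*(-33/2 - 135) + 35427 = (-10239 - 23608)*(-303/2) + 35427 = -33847*(-303/2) + 35427 = 10255641/2 + 35427 = 10326495/2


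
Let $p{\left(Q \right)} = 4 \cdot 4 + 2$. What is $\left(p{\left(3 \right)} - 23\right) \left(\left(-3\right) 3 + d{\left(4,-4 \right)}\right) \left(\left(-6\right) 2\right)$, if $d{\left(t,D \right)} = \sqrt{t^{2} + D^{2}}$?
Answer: $-540 + 240 \sqrt{2} \approx -200.59$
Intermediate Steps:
$d{\left(t,D \right)} = \sqrt{D^{2} + t^{2}}$
$p{\left(Q \right)} = 18$ ($p{\left(Q \right)} = 16 + 2 = 18$)
$\left(p{\left(3 \right)} - 23\right) \left(\left(-3\right) 3 + d{\left(4,-4 \right)}\right) \left(\left(-6\right) 2\right) = \left(18 - 23\right) \left(\left(-3\right) 3 + \sqrt{\left(-4\right)^{2} + 4^{2}}\right) \left(\left(-6\right) 2\right) = \left(18 - 23\right) \left(-9 + \sqrt{16 + 16}\right) \left(-12\right) = - 5 \left(-9 + \sqrt{32}\right) \left(-12\right) = - 5 \left(-9 + 4 \sqrt{2}\right) \left(-12\right) = \left(45 - 20 \sqrt{2}\right) \left(-12\right) = -540 + 240 \sqrt{2}$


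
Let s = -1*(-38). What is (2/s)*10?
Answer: 10/19 ≈ 0.52632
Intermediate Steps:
s = 38
(2/s)*10 = (2/38)*10 = ((1/38)*2)*10 = (1/19)*10 = 10/19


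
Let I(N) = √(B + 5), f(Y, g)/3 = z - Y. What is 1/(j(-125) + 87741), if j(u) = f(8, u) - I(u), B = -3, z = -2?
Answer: 87711/7693219519 + √2/7693219519 ≈ 1.1401e-5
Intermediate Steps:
f(Y, g) = -6 - 3*Y (f(Y, g) = 3*(-2 - Y) = -6 - 3*Y)
I(N) = √2 (I(N) = √(-3 + 5) = √2)
j(u) = -30 - √2 (j(u) = (-6 - 3*8) - √2 = (-6 - 24) - √2 = -30 - √2)
1/(j(-125) + 87741) = 1/((-30 - √2) + 87741) = 1/(87711 - √2)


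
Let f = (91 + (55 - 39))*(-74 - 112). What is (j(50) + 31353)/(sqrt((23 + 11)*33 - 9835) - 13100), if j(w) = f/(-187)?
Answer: -77066160300/32092699331 - 5882913*I*sqrt(8713)/32092699331 ≈ -2.4014 - 0.017111*I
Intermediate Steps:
f = -19902 (f = (91 + 16)*(-186) = 107*(-186) = -19902)
j(w) = 19902/187 (j(w) = -19902/(-187) = -19902*(-1/187) = 19902/187)
(j(50) + 31353)/(sqrt((23 + 11)*33 - 9835) - 13100) = (19902/187 + 31353)/(sqrt((23 + 11)*33 - 9835) - 13100) = 5882913/(187*(sqrt(34*33 - 9835) - 13100)) = 5882913/(187*(sqrt(1122 - 9835) - 13100)) = 5882913/(187*(sqrt(-8713) - 13100)) = 5882913/(187*(I*sqrt(8713) - 13100)) = 5882913/(187*(-13100 + I*sqrt(8713)))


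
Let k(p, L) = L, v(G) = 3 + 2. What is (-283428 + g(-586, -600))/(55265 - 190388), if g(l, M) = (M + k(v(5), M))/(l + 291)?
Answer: 5574004/2657419 ≈ 2.0975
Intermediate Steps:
v(G) = 5
g(l, M) = 2*M/(291 + l) (g(l, M) = (M + M)/(l + 291) = (2*M)/(291 + l) = 2*M/(291 + l))
(-283428 + g(-586, -600))/(55265 - 190388) = (-283428 + 2*(-600)/(291 - 586))/(55265 - 190388) = (-283428 + 2*(-600)/(-295))/(-135123) = (-283428 + 2*(-600)*(-1/295))*(-1/135123) = (-283428 + 240/59)*(-1/135123) = -16722012/59*(-1/135123) = 5574004/2657419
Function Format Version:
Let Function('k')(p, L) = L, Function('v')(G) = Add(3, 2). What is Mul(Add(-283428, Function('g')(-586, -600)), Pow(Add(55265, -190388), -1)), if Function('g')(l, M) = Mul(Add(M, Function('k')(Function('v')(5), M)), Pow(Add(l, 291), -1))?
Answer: Rational(5574004, 2657419) ≈ 2.0975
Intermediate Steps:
Function('v')(G) = 5
Function('g')(l, M) = Mul(2, M, Pow(Add(291, l), -1)) (Function('g')(l, M) = Mul(Add(M, M), Pow(Add(l, 291), -1)) = Mul(Mul(2, M), Pow(Add(291, l), -1)) = Mul(2, M, Pow(Add(291, l), -1)))
Mul(Add(-283428, Function('g')(-586, -600)), Pow(Add(55265, -190388), -1)) = Mul(Add(-283428, Mul(2, -600, Pow(Add(291, -586), -1))), Pow(Add(55265, -190388), -1)) = Mul(Add(-283428, Mul(2, -600, Pow(-295, -1))), Pow(-135123, -1)) = Mul(Add(-283428, Mul(2, -600, Rational(-1, 295))), Rational(-1, 135123)) = Mul(Add(-283428, Rational(240, 59)), Rational(-1, 135123)) = Mul(Rational(-16722012, 59), Rational(-1, 135123)) = Rational(5574004, 2657419)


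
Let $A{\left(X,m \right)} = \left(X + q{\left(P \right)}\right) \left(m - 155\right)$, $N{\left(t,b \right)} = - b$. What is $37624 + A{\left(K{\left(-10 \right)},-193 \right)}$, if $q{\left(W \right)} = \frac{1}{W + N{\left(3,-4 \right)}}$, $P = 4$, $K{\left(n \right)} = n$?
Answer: $\frac{82121}{2} \approx 41061.0$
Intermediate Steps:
$q{\left(W \right)} = \frac{1}{4 + W}$ ($q{\left(W \right)} = \frac{1}{W - -4} = \frac{1}{W + 4} = \frac{1}{4 + W}$)
$A{\left(X,m \right)} = \left(-155 + m\right) \left(\frac{1}{8} + X\right)$ ($A{\left(X,m \right)} = \left(X + \frac{1}{4 + 4}\right) \left(m - 155\right) = \left(X + \frac{1}{8}\right) \left(-155 + m\right) = \left(\frac{1}{8} + X\right) \left(-155 + m\right) = \left(-155 + m\right) \left(\frac{1}{8} + X\right)$)
$37624 + A{\left(K{\left(-10 \right)},-193 \right)} = 37624 - - \frac{6873}{2} = 37624 + \left(- \frac{155}{8} + 1550 - \frac{193}{8} + 1930\right) = 37624 + \frac{6873}{2} = \frac{82121}{2}$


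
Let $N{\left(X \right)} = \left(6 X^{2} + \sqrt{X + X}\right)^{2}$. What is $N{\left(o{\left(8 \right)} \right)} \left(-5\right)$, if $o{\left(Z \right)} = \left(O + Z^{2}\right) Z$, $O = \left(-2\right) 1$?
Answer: $-10894297011040 - 59043840 \sqrt{62} \approx -1.0895 \cdot 10^{13}$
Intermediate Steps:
$O = -2$
$o{\left(Z \right)} = Z \left(-2 + Z^{2}\right)$ ($o{\left(Z \right)} = \left(-2 + Z^{2}\right) Z = Z \left(-2 + Z^{2}\right)$)
$N{\left(X \right)} = \left(6 X^{2} + \sqrt{2} \sqrt{X}\right)^{2}$ ($N{\left(X \right)} = \left(6 X^{2} + \sqrt{2 X}\right)^{2} = \left(6 X^{2} + \sqrt{2} \sqrt{X}\right)^{2}$)
$N{\left(o{\left(8 \right)} \right)} \left(-5\right) = \left(6 \left(8 \left(-2 + 8^{2}\right)\right)^{2} + \sqrt{2} \sqrt{8 \left(-2 + 8^{2}\right)}\right)^{2} \left(-5\right) = \left(6 \left(8 \left(-2 + 64\right)\right)^{2} + \sqrt{2} \sqrt{8 \left(-2 + 64\right)}\right)^{2} \left(-5\right) = \left(6 \left(8 \cdot 62\right)^{2} + \sqrt{2} \sqrt{8 \cdot 62}\right)^{2} \left(-5\right) = \left(6 \cdot 496^{2} + \sqrt{2} \sqrt{496}\right)^{2} \left(-5\right) = \left(6 \cdot 246016 + \sqrt{2} \cdot 4 \sqrt{31}\right)^{2} \left(-5\right) = \left(1476096 + 4 \sqrt{62}\right)^{2} \left(-5\right) = - 5 \left(1476096 + 4 \sqrt{62}\right)^{2}$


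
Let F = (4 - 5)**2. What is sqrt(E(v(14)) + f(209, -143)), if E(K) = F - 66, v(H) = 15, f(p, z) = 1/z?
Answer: 4*I*sqrt(83083)/143 ≈ 8.0627*I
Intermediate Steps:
F = 1 (F = (-1)**2 = 1)
E(K) = -65 (E(K) = 1 - 66 = -65)
sqrt(E(v(14)) + f(209, -143)) = sqrt(-65 + 1/(-143)) = sqrt(-65 - 1/143) = sqrt(-9296/143) = 4*I*sqrt(83083)/143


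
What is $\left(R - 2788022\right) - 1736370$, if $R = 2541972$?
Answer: $-1982420$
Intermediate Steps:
$\left(R - 2788022\right) - 1736370 = \left(2541972 - 2788022\right) - 1736370 = -246050 - 1736370 = -1982420$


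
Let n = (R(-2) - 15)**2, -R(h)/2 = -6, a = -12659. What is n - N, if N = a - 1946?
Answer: 14614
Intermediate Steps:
R(h) = 12 (R(h) = -2*(-6) = 12)
n = 9 (n = (12 - 15)**2 = (-3)**2 = 9)
N = -14605 (N = -12659 - 1946 = -14605)
n - N = 9 - 1*(-14605) = 9 + 14605 = 14614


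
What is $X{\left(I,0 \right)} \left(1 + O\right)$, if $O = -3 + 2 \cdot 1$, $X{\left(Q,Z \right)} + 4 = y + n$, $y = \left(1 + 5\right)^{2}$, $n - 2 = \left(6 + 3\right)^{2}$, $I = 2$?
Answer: $0$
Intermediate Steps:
$n = 83$ ($n = 2 + \left(6 + 3\right)^{2} = 2 + 9^{2} = 2 + 81 = 83$)
$y = 36$ ($y = 6^{2} = 36$)
$X{\left(Q,Z \right)} = 115$ ($X{\left(Q,Z \right)} = -4 + \left(36 + 83\right) = -4 + 119 = 115$)
$O = -1$ ($O = -3 + 2 = -1$)
$X{\left(I,0 \right)} \left(1 + O\right) = 115 \left(1 - 1\right) = 115 \cdot 0 = 0$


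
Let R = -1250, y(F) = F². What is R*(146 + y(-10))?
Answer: -307500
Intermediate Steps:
R*(146 + y(-10)) = -1250*(146 + (-10)²) = -1250*(146 + 100) = -1250*246 = -307500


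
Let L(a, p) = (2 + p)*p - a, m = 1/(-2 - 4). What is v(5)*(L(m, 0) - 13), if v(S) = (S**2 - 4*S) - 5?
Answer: 0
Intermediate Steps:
m = -1/6 (m = 1/(-6) = -1/6 ≈ -0.16667)
v(S) = -5 + S**2 - 4*S
L(a, p) = -a + p*(2 + p) (L(a, p) = p*(2 + p) - a = -a + p*(2 + p))
v(5)*(L(m, 0) - 13) = (-5 + 5**2 - 4*5)*((0**2 - 1*(-1/6) + 2*0) - 13) = (-5 + 25 - 20)*((0 + 1/6 + 0) - 13) = 0*(1/6 - 13) = 0*(-77/6) = 0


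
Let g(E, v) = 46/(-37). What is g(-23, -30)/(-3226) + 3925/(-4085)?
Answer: -46830794/48759377 ≈ -0.96045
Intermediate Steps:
g(E, v) = -46/37 (g(E, v) = 46*(-1/37) = -46/37)
g(-23, -30)/(-3226) + 3925/(-4085) = -46/37/(-3226) + 3925/(-4085) = -46/37*(-1/3226) + 3925*(-1/4085) = 23/59681 - 785/817 = -46830794/48759377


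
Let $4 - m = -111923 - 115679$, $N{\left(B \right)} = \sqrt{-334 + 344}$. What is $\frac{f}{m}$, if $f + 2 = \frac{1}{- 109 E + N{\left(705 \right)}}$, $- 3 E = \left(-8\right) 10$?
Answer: $- \frac{7605139}{865338779293} - \frac{9 \sqrt{10}}{17306775585860} \approx -8.7886 \cdot 10^{-6}$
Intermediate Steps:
$E = \frac{80}{3}$ ($E = - \frac{\left(-8\right) 10}{3} = \left(- \frac{1}{3}\right) \left(-80\right) = \frac{80}{3} \approx 26.667$)
$N{\left(B \right)} = \sqrt{10}$
$m = 227606$ ($m = 4 - \left(-111923 - 115679\right) = 4 - -227602 = 4 + 227602 = 227606$)
$f = -2 + \frac{1}{- \frac{8720}{3} + \sqrt{10}}$ ($f = -2 + \frac{1}{\left(-109\right) \frac{80}{3} + \sqrt{10}} = -2 + \frac{1}{- \frac{8720}{3} + \sqrt{10}} \approx -2.0003$)
$\frac{f}{m} = \frac{- \frac{15210278}{7603831} - \frac{9 \sqrt{10}}{76038310}}{227606} = \left(- \frac{15210278}{7603831} - \frac{9 \sqrt{10}}{76038310}\right) \frac{1}{227606} = - \frac{7605139}{865338779293} - \frac{9 \sqrt{10}}{17306775585860}$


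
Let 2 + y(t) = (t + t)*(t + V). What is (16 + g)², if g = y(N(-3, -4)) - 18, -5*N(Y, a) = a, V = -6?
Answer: 94864/625 ≈ 151.78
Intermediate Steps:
N(Y, a) = -a/5
y(t) = -2 + 2*t*(-6 + t) (y(t) = -2 + (t + t)*(t - 6) = -2 + (2*t)*(-6 + t) = -2 + 2*t*(-6 + t))
g = -708/25 (g = (-2 - (-12)*(-4)/5 + 2*(-⅕*(-4))²) - 18 = (-2 - 12*⅘ + 2*(⅘)²) - 18 = (-2 - 48/5 + 2*(16/25)) - 18 = (-2 - 48/5 + 32/25) - 18 = -258/25 - 18 = -708/25 ≈ -28.320)
(16 + g)² = (16 - 708/25)² = (-308/25)² = 94864/625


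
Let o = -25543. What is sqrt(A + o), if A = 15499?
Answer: 18*I*sqrt(31) ≈ 100.22*I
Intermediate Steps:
sqrt(A + o) = sqrt(15499 - 25543) = sqrt(-10044) = 18*I*sqrt(31)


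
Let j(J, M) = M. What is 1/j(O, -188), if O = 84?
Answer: -1/188 ≈ -0.0053191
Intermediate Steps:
1/j(O, -188) = 1/(-188) = -1/188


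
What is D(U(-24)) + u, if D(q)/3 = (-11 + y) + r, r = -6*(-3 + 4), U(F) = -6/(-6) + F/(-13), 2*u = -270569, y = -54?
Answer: -270995/2 ≈ -1.3550e+5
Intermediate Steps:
u = -270569/2 (u = (½)*(-270569) = -270569/2 ≈ -1.3528e+5)
U(F) = 1 - F/13 (U(F) = -6*(-⅙) + F*(-1/13) = 1 - F/13)
r = -6 (r = -6*1 = -6)
D(q) = -213 (D(q) = 3*((-11 - 54) - 6) = 3*(-65 - 6) = 3*(-71) = -213)
D(U(-24)) + u = -213 - 270569/2 = -270995/2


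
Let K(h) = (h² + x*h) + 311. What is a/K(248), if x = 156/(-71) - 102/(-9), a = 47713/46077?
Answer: 3387623/209638108877 ≈ 1.6159e-5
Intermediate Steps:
a = 47713/46077 (a = 47713*(1/46077) = 47713/46077 ≈ 1.0355)
x = 1946/213 (x = 156*(-1/71) - 102*(-⅑) = -156/71 + 34/3 = 1946/213 ≈ 9.1362)
K(h) = 311 + h² + 1946*h/213 (K(h) = (h² + 1946*h/213) + 311 = 311 + h² + 1946*h/213)
a/K(248) = 47713/(46077*(311 + 248² + (1946/213)*248)) = 47713/(46077*(311 + 61504 + 482608/213)) = 47713/(46077*(13649203/213)) = (47713/46077)*(213/13649203) = 3387623/209638108877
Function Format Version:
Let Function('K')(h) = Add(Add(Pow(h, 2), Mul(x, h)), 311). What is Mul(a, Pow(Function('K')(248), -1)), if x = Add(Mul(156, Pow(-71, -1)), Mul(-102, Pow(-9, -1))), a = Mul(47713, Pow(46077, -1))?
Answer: Rational(3387623, 209638108877) ≈ 1.6159e-5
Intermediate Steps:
a = Rational(47713, 46077) (a = Mul(47713, Rational(1, 46077)) = Rational(47713, 46077) ≈ 1.0355)
x = Rational(1946, 213) (x = Add(Mul(156, Rational(-1, 71)), Mul(-102, Rational(-1, 9))) = Add(Rational(-156, 71), Rational(34, 3)) = Rational(1946, 213) ≈ 9.1362)
Function('K')(h) = Add(311, Pow(h, 2), Mul(Rational(1946, 213), h)) (Function('K')(h) = Add(Add(Pow(h, 2), Mul(Rational(1946, 213), h)), 311) = Add(311, Pow(h, 2), Mul(Rational(1946, 213), h)))
Mul(a, Pow(Function('K')(248), -1)) = Mul(Rational(47713, 46077), Pow(Add(311, Pow(248, 2), Mul(Rational(1946, 213), 248)), -1)) = Mul(Rational(47713, 46077), Pow(Add(311, 61504, Rational(482608, 213)), -1)) = Mul(Rational(47713, 46077), Pow(Rational(13649203, 213), -1)) = Mul(Rational(47713, 46077), Rational(213, 13649203)) = Rational(3387623, 209638108877)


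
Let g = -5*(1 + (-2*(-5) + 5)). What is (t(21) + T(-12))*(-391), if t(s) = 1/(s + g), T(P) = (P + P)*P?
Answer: -6643481/59 ≈ -1.1260e+5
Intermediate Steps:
T(P) = 2*P² (T(P) = (2*P)*P = 2*P²)
g = -80 (g = -5*(1 + (10 + 5)) = -5*(1 + 15) = -5*16 = -80)
t(s) = 1/(-80 + s) (t(s) = 1/(s - 80) = 1/(-80 + s))
(t(21) + T(-12))*(-391) = (1/(-80 + 21) + 2*(-12)²)*(-391) = (1/(-59) + 2*144)*(-391) = (-1/59 + 288)*(-391) = (16991/59)*(-391) = -6643481/59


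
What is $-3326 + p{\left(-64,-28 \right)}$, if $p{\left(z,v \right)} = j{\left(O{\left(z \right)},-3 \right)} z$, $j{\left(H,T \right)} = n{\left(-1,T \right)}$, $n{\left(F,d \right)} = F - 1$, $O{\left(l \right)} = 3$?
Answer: $-3198$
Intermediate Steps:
$n{\left(F,d \right)} = -1 + F$ ($n{\left(F,d \right)} = F - 1 = -1 + F$)
$j{\left(H,T \right)} = -2$ ($j{\left(H,T \right)} = -1 - 1 = -2$)
$p{\left(z,v \right)} = - 2 z$
$-3326 + p{\left(-64,-28 \right)} = -3326 - -128 = -3326 + 128 = -3198$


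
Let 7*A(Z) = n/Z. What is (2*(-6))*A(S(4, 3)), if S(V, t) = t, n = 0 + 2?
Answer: -8/7 ≈ -1.1429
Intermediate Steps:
n = 2
A(Z) = 2/(7*Z) (A(Z) = (2/Z)/7 = 2/(7*Z))
(2*(-6))*A(S(4, 3)) = (2*(-6))*((2/7)/3) = -24/(7*3) = -12*2/21 = -8/7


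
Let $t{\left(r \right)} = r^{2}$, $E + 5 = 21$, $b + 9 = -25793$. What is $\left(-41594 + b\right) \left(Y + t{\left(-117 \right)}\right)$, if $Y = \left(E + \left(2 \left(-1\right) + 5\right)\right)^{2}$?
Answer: $-946913800$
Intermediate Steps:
$b = -25802$ ($b = -9 - 25793 = -25802$)
$E = 16$ ($E = -5 + 21 = 16$)
$Y = 361$ ($Y = \left(16 + \left(2 \left(-1\right) + 5\right)\right)^{2} = \left(16 + \left(-2 + 5\right)\right)^{2} = \left(16 + 3\right)^{2} = 19^{2} = 361$)
$\left(-41594 + b\right) \left(Y + t{\left(-117 \right)}\right) = \left(-41594 - 25802\right) \left(361 + \left(-117\right)^{2}\right) = - 67396 \left(361 + 13689\right) = \left(-67396\right) 14050 = -946913800$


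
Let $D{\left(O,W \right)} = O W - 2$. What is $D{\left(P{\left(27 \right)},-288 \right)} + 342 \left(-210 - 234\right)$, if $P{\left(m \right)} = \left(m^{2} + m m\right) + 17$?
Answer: $-576650$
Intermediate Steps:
$P{\left(m \right)} = 17 + 2 m^{2}$ ($P{\left(m \right)} = \left(m^{2} + m^{2}\right) + 17 = 2 m^{2} + 17 = 17 + 2 m^{2}$)
$D{\left(O,W \right)} = -2 + O W$
$D{\left(P{\left(27 \right)},-288 \right)} + 342 \left(-210 - 234\right) = \left(-2 + \left(17 + 2 \cdot 27^{2}\right) \left(-288\right)\right) + 342 \left(-210 - 234\right) = \left(-2 + \left(17 + 2 \cdot 729\right) \left(-288\right)\right) + 342 \left(-444\right) = \left(-2 + \left(17 + 1458\right) \left(-288\right)\right) - 151848 = \left(-2 + 1475 \left(-288\right)\right) - 151848 = \left(-2 - 424800\right) - 151848 = -424802 - 151848 = -576650$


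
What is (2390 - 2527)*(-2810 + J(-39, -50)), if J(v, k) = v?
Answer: 390313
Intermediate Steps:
(2390 - 2527)*(-2810 + J(-39, -50)) = (2390 - 2527)*(-2810 - 39) = -137*(-2849) = 390313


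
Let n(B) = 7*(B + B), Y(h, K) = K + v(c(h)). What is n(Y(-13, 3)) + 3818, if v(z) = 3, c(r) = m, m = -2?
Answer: 3902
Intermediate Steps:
c(r) = -2
Y(h, K) = 3 + K (Y(h, K) = K + 3 = 3 + K)
n(B) = 14*B (n(B) = 7*(2*B) = 14*B)
n(Y(-13, 3)) + 3818 = 14*(3 + 3) + 3818 = 14*6 + 3818 = 84 + 3818 = 3902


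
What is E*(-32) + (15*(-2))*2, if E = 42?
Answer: -1404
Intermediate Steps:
E*(-32) + (15*(-2))*2 = 42*(-32) + (15*(-2))*2 = -1344 - 30*2 = -1344 - 60 = -1404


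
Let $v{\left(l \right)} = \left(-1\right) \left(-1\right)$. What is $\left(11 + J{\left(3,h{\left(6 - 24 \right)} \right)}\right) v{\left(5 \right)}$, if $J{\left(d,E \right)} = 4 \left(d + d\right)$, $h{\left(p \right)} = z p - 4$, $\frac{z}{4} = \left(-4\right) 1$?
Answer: $35$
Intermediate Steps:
$z = -16$ ($z = 4 \left(\left(-4\right) 1\right) = 4 \left(-4\right) = -16$)
$v{\left(l \right)} = 1$
$h{\left(p \right)} = -4 - 16 p$ ($h{\left(p \right)} = - 16 p - 4 = -4 - 16 p$)
$J{\left(d,E \right)} = 8 d$ ($J{\left(d,E \right)} = 4 \cdot 2 d = 8 d$)
$\left(11 + J{\left(3,h{\left(6 - 24 \right)} \right)}\right) v{\left(5 \right)} = \left(11 + 8 \cdot 3\right) 1 = \left(11 + 24\right) 1 = 35 \cdot 1 = 35$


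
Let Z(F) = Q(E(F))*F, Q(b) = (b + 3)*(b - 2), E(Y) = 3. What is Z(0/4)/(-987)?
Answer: 0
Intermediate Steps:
Q(b) = (-2 + b)*(3 + b) (Q(b) = (3 + b)*(-2 + b) = (-2 + b)*(3 + b))
Z(F) = 6*F (Z(F) = (-6 + 3 + 3²)*F = (-6 + 3 + 9)*F = 6*F)
Z(0/4)/(-987) = (6*(0/4))/(-987) = (6*(0*(¼)))*(-1/987) = (6*0)*(-1/987) = 0*(-1/987) = 0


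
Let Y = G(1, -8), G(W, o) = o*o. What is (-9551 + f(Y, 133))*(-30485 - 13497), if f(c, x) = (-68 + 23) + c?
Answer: 419236424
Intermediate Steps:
G(W, o) = o**2
Y = 64 (Y = (-8)**2 = 64)
f(c, x) = -45 + c
(-9551 + f(Y, 133))*(-30485 - 13497) = (-9551 + (-45 + 64))*(-30485 - 13497) = (-9551 + 19)*(-43982) = -9532*(-43982) = 419236424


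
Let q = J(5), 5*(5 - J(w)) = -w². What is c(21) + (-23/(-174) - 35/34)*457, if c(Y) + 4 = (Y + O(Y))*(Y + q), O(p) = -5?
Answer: 121229/1479 ≈ 81.967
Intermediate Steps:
J(w) = 5 + w²/5 (J(w) = 5 - (-1)*w²/5 = 5 + w²/5)
q = 10 (q = 5 + (⅕)*5² = 5 + (⅕)*25 = 5 + 5 = 10)
c(Y) = -4 + (-5 + Y)*(10 + Y) (c(Y) = -4 + (Y - 5)*(Y + 10) = -4 + (-5 + Y)*(10 + Y))
c(21) + (-23/(-174) - 35/34)*457 = (-54 + 21² + 5*21) + (-23/(-174) - 35/34)*457 = (-54 + 441 + 105) + (-23*(-1/174) - 35*1/34)*457 = 492 + (23/174 - 35/34)*457 = 492 - 1327/1479*457 = 492 - 606439/1479 = 121229/1479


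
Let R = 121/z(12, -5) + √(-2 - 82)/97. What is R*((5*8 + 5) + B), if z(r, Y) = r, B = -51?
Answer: -121/2 - 12*I*√21/97 ≈ -60.5 - 0.56692*I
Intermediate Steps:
R = 121/12 + 2*I*√21/97 (R = 121/12 + √(-2 - 82)/97 = 121*(1/12) + √(-84)*(1/97) = 121/12 + (2*I*√21)*(1/97) = 121/12 + 2*I*√21/97 ≈ 10.083 + 0.094486*I)
R*((5*8 + 5) + B) = (121/12 + 2*I*√21/97)*((5*8 + 5) - 51) = (121/12 + 2*I*√21/97)*((40 + 5) - 51) = (121/12 + 2*I*√21/97)*(45 - 51) = (121/12 + 2*I*√21/97)*(-6) = -121/2 - 12*I*√21/97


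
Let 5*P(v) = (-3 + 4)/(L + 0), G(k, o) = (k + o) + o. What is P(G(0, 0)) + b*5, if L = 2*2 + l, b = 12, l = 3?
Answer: 2101/35 ≈ 60.029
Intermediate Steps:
G(k, o) = k + 2*o
L = 7 (L = 2*2 + 3 = 4 + 3 = 7)
P(v) = 1/35 (P(v) = ((-3 + 4)/(7 + 0))/5 = (1/7)/5 = (1*(⅐))/5 = (⅕)*(⅐) = 1/35)
P(G(0, 0)) + b*5 = 1/35 + 12*5 = 1/35 + 60 = 2101/35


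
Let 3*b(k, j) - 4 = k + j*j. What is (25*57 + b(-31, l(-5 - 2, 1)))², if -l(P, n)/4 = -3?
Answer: 2143296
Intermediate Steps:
l(P, n) = 12 (l(P, n) = -4*(-3) = 12)
b(k, j) = 4/3 + k/3 + j²/3 (b(k, j) = 4/3 + (k + j*j)/3 = 4/3 + (k + j²)/3 = 4/3 + (k/3 + j²/3) = 4/3 + k/3 + j²/3)
(25*57 + b(-31, l(-5 - 2, 1)))² = (25*57 + (4/3 + (⅓)*(-31) + (⅓)*12²))² = (1425 + (4/3 - 31/3 + (⅓)*144))² = (1425 + (4/3 - 31/3 + 48))² = (1425 + 39)² = 1464² = 2143296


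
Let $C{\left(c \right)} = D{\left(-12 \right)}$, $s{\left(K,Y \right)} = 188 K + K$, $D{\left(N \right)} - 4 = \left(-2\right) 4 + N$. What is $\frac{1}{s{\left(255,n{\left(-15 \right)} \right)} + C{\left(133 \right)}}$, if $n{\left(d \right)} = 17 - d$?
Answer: $\frac{1}{48179} \approx 2.0756 \cdot 10^{-5}$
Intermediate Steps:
$D{\left(N \right)} = -4 + N$ ($D{\left(N \right)} = 4 + \left(\left(-2\right) 4 + N\right) = 4 + \left(-8 + N\right) = -4 + N$)
$s{\left(K,Y \right)} = 189 K$
$C{\left(c \right)} = -16$ ($C{\left(c \right)} = -4 - 12 = -16$)
$\frac{1}{s{\left(255,n{\left(-15 \right)} \right)} + C{\left(133 \right)}} = \frac{1}{189 \cdot 255 - 16} = \frac{1}{48195 - 16} = \frac{1}{48179}$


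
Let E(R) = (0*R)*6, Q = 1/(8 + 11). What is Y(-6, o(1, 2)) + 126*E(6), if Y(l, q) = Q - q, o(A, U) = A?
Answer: -18/19 ≈ -0.94737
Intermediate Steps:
Q = 1/19 ≈ 0.052632
E(R) = 0 (E(R) = 0*6 = 0)
Y(l, q) = 1/19 - q
Y(-6, o(1, 2)) + 126*E(6) = (1/19 - 1*1) + 126*0 = (1/19 - 1) + 0 = -18/19 + 0 = -18/19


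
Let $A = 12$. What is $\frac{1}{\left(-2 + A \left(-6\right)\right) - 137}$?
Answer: $- \frac{1}{211} \approx -0.0047393$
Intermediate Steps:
$\frac{1}{\left(-2 + A \left(-6\right)\right) - 137} = \frac{1}{\left(-2 + 12 \left(-6\right)\right) - 137} = \frac{1}{\left(-2 - 72\right) - 137} = \frac{1}{-74 - 137} = \frac{1}{-211} = - \frac{1}{211}$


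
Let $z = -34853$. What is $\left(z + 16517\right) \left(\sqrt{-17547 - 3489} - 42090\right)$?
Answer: $771762240 - 36672 i \sqrt{5259} \approx 7.7176 \cdot 10^{8} - 2.6594 \cdot 10^{6} i$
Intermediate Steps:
$\left(z + 16517\right) \left(\sqrt{-17547 - 3489} - 42090\right) = \left(-34853 + 16517\right) \left(\sqrt{-17547 - 3489} - 42090\right) = - 18336 \left(\sqrt{-21036} - 42090\right) = - 18336 \left(2 i \sqrt{5259} - 42090\right) = - 18336 \left(-42090 + 2 i \sqrt{5259}\right) = 771762240 - 36672 i \sqrt{5259}$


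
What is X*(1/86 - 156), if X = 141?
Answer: -1891515/86 ≈ -21994.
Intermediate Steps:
X*(1/86 - 156) = 141*(1/86 - 156) = 141*(-13415/86) = -1891515/86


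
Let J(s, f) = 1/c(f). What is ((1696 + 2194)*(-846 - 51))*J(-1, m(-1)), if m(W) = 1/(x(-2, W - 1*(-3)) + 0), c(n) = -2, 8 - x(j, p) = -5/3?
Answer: 1744665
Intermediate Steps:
x(j, p) = 29/3 (x(j, p) = 8 - (-5)/3 = 8 - 1*(-5/3) = 8 + 5/3 = 29/3)
m(W) = 3/29 (m(W) = 1/(29/3 + 0) = 1/(29/3) = 3/29)
J(s, f) = -1/2 (J(s, f) = 1/(-2) = -1/2)
((1696 + 2194)*(-846 - 51))*J(-1, m(-1)) = ((1696 + 2194)*(-846 - 51))*(-1/2) = (3890*(-897))*(-1/2) = -3489330*(-1/2) = 1744665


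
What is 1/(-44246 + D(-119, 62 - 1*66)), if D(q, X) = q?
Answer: -1/44365 ≈ -2.2540e-5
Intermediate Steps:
1/(-44246 + D(-119, 62 - 1*66)) = 1/(-44246 - 119) = 1/(-44365) = -1/44365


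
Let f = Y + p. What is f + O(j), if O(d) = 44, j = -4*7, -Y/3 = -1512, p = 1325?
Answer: 5905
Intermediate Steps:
Y = 4536 (Y = -3*(-1512) = 4536)
j = -28
f = 5861 (f = 4536 + 1325 = 5861)
f + O(j) = 5861 + 44 = 5905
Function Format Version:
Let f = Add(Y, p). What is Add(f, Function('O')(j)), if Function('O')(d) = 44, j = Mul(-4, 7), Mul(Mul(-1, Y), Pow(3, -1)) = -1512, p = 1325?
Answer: 5905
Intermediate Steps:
Y = 4536 (Y = Mul(-3, -1512) = 4536)
j = -28
f = 5861 (f = Add(4536, 1325) = 5861)
Add(f, Function('O')(j)) = Add(5861, 44) = 5905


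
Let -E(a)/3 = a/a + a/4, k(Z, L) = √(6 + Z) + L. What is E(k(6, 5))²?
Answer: 837/16 + 81*√3/4 ≈ 87.386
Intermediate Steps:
k(Z, L) = L + √(6 + Z)
E(a) = -3 - 3*a/4 (E(a) = -3*(a/a + a/4) = -3*(1 + a*(¼)) = -3*(1 + a/4) = -3 - 3*a/4)
E(k(6, 5))² = (-3 - 3*(5 + √(6 + 6))/4)² = (-3 - 3*(5 + √12)/4)² = (-3 - 3*(5 + 2*√3)/4)² = (-3 + (-15/4 - 3*√3/2))² = (-27/4 - 3*√3/2)²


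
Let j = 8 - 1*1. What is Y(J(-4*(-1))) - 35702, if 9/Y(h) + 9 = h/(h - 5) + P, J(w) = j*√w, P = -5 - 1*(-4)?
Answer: -2713433/76 ≈ -35703.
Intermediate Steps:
j = 7 (j = 8 - 1 = 7)
P = -1 (P = -5 + 4 = -1)
J(w) = 7*√w
Y(h) = 9/(-10 + h/(-5 + h)) (Y(h) = 9/(-9 + (h/(h - 5) - 1)) = 9/(-9 + (h/(-5 + h) - 1)) = 9/(-9 + (-1 + h/(-5 + h))) = 9/(-10 + h/(-5 + h)))
Y(J(-4*(-1))) - 35702 = 9*(5 - 7*√(-4*(-1)))/(-50 + 9*(7*√(-4*(-1)))) - 35702 = 9*(5 - 7*√4)/(-50 + 9*(7*√4)) - 35702 = 9*(5 - 7*2)/(-50 + 9*(7*2)) - 35702 = 9*(5 - 1*14)/(-50 + 9*14) - 35702 = 9*(5 - 14)/(-50 + 126) - 35702 = 9*(-9)/76 - 35702 = 9*(1/76)*(-9) - 35702 = -81/76 - 35702 = -2713433/76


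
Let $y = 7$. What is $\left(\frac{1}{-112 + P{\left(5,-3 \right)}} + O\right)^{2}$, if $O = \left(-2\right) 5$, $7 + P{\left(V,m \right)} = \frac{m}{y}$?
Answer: $\frac{70006689}{698896} \approx 100.17$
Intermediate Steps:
$P{\left(V,m \right)} = -7 + \frac{m}{7}$
$O = -10$
$\left(\frac{1}{-112 + P{\left(5,-3 \right)}} + O\right)^{2} = \left(\frac{1}{-112 + \left(-7 + \frac{1}{7} \left(-3\right)\right)} - 10\right)^{2} = \left(\frac{1}{-112 - \frac{52}{7}} - 10\right)^{2} = \left(\frac{1}{- \frac{836}{7}} - 10\right)^{2} = \left(- \frac{7}{836} - 10\right)^{2} = \left(- \frac{8367}{836}\right)^{2} = \frac{70006689}{698896}$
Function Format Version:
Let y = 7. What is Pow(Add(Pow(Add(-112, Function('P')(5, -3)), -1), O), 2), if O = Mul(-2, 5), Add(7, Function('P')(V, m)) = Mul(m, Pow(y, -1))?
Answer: Rational(70006689, 698896) ≈ 100.17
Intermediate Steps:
Function('P')(V, m) = Add(-7, Mul(Rational(1, 7), m)) (Function('P')(V, m) = Add(-7, Mul(m, Pow(7, -1))) = Add(-7, Mul(m, Rational(1, 7))) = Add(-7, Mul(Rational(1, 7), m)))
O = -10
Pow(Add(Pow(Add(-112, Function('P')(5, -3)), -1), O), 2) = Pow(Add(Pow(Add(-112, Add(-7, Mul(Rational(1, 7), -3))), -1), -10), 2) = Pow(Add(Pow(Add(-112, Add(-7, Rational(-3, 7))), -1), -10), 2) = Pow(Add(Pow(Add(-112, Rational(-52, 7)), -1), -10), 2) = Pow(Add(Pow(Rational(-836, 7), -1), -10), 2) = Pow(Add(Rational(-7, 836), -10), 2) = Pow(Rational(-8367, 836), 2) = Rational(70006689, 698896)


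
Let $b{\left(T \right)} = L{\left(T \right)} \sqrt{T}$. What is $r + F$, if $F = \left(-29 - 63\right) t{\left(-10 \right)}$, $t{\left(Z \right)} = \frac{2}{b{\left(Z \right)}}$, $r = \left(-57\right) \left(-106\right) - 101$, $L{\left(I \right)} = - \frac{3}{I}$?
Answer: $5941 + \frac{184 i \sqrt{10}}{3} \approx 5941.0 + 193.95 i$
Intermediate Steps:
$b{\left(T \right)} = - \frac{3}{\sqrt{T}}$ ($b{\left(T \right)} = - \frac{3}{T} \sqrt{T} = - \frac{3}{\sqrt{T}}$)
$r = 5941$ ($r = 6042 - 101 = 5941$)
$t{\left(Z \right)} = - \frac{2 \sqrt{Z}}{3}$ ($t{\left(Z \right)} = \frac{2}{\left(-3\right) \frac{1}{\sqrt{Z}}} = 2 \left(- \frac{\sqrt{Z}}{3}\right) = - \frac{2 \sqrt{Z}}{3}$)
$F = \frac{184 i \sqrt{10}}{3}$ ($F = \left(-29 - 63\right) \left(- \frac{2 \sqrt{-10}}{3}\right) = - 92 \left(- \frac{2 i \sqrt{10}}{3}\right) = \frac{184 i \sqrt{10}}{3} \approx 193.95 i$)
$r + F = 5941 + \frac{184 i \sqrt{10}}{3}$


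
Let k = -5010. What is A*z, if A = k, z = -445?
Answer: 2229450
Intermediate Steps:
A = -5010
A*z = -5010*(-445) = 2229450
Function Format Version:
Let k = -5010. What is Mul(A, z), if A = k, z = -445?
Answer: 2229450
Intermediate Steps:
A = -5010
Mul(A, z) = Mul(-5010, -445) = 2229450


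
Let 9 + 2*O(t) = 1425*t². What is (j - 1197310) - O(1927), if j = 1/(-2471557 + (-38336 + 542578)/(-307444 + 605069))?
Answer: -1947083293894089088119/735596647883 ≈ -2.6469e+9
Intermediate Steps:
O(t) = -9/2 + 1425*t²/2 (O(t) = -9/2 + (1425*t²)/2 = -9/2 + 1425*t²/2)
j = -297625/735596647883 (j = 1/(-2471557 + 504242/297625) = 1/(-735596647883/297625) = -297625/735596647883 ≈ -4.0460e-7)
(j - 1197310) - O(1927) = (-297625/735596647883 - 1197310) - (-9/2 + (1425/2)*1927²) = -880737222477092355/735596647883 - (-9/2 + (1425/2)*3713329) = -880737222477092355/735596647883 - (-9/2 + 5291493825/2) = -880737222477092355/735596647883 - 1*2645746908 = -880737222477092355/735596647883 - 2645746908 = -1947083293894089088119/735596647883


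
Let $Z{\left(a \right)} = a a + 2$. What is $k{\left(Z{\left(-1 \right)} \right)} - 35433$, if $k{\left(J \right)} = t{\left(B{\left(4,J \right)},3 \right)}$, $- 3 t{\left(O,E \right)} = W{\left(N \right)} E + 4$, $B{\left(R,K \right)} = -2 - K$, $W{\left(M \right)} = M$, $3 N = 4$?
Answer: $- \frac{106307}{3} \approx -35436.0$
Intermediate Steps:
$N = \frac{4}{3}$ ($N = \frac{1}{3} \cdot 4 = \frac{4}{3} \approx 1.3333$)
$Z{\left(a \right)} = 2 + a^{2}$ ($Z{\left(a \right)} = a^{2} + 2 = 2 + a^{2}$)
$t{\left(O,E \right)} = - \frac{4}{3} - \frac{4 E}{9}$ ($t{\left(O,E \right)} = - \frac{\frac{4 E}{3} + 4}{3} = - \frac{4 + \frac{4 E}{3}}{3} = - \frac{4}{3} - \frac{4 E}{9}$)
$k{\left(J \right)} = - \frac{8}{3}$ ($k{\left(J \right)} = - \frac{4}{3} - \frac{4}{3} = - \frac{8}{3}$)
$k{\left(Z{\left(-1 \right)} \right)} - 35433 = - \frac{8}{3} - 35433 = - \frac{106307}{3}$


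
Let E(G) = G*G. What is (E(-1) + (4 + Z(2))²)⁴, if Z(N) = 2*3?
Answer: 104060401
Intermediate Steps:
Z(N) = 6
E(G) = G²
(E(-1) + (4 + Z(2))²)⁴ = ((-1)² + (4 + 6)²)⁴ = (1 + 10²)⁴ = (1 + 100)⁴ = 101⁴ = 104060401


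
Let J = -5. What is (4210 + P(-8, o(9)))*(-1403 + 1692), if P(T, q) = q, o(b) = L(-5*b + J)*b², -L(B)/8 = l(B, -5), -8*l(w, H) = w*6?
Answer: -5806010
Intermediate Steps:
l(w, H) = -3*w/4 (l(w, H) = -w*6/8 = -3*w/4)
L(B) = 6*B (L(B) = -(-6)*B = 6*B)
o(b) = b²*(-30 - 30*b) (o(b) = (6*(-5*b - 5))*b² = (6*(-5 - 5*b))*b² = (-30 - 30*b)*b² = b²*(-30 - 30*b))
(4210 + P(-8, o(9)))*(-1403 + 1692) = (4210 + 30*9²*(-1 - 1*9))*(-1403 + 1692) = (4210 + 30*81*(-1 - 9))*289 = (4210 + 30*81*(-10))*289 = (4210 - 24300)*289 = -20090*289 = -5806010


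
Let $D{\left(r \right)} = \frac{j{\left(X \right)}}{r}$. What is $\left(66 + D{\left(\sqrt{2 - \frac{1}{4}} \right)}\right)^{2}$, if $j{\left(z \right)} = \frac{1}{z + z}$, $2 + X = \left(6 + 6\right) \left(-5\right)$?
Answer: $\frac{\left(28644 - \sqrt{7}\right)^{2}}{188356} \approx 4355.2$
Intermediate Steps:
$X = -62$ ($X = -2 + \left(6 + 6\right) \left(-5\right) = -2 + 12 \left(-5\right) = -2 - 60 = -62$)
$j{\left(z \right)} = \frac{1}{2 z}$
$D{\left(r \right)} = - \frac{1}{124 r}$ ($D{\left(r \right)} = \frac{\frac{1}{2} \frac{1}{-62}}{r} = \frac{\frac{1}{2} \left(- \frac{1}{62}\right)}{r} = - \frac{1}{124 r}$)
$\left(66 + D{\left(\sqrt{2 - \frac{1}{4}} \right)}\right)^{2} = \left(66 - \frac{1}{124 \sqrt{2 - \frac{1}{4}}}\right)^{2} = \left(66 - \frac{1}{124 \sqrt{\frac{7}{4}}}\right)^{2} = \left(66 - \frac{1}{124 \frac{\sqrt{7}}{2}}\right)^{2} = \left(66 - \frac{\frac{2}{7} \sqrt{7}}{124}\right)^{2} = \left(66 - \frac{\sqrt{7}}{434}\right)^{2}$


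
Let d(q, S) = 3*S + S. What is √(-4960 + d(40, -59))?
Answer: 2*I*√1299 ≈ 72.083*I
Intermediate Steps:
d(q, S) = 4*S
√(-4960 + d(40, -59)) = √(-4960 + 4*(-59)) = √(-4960 - 236) = √(-5196) = 2*I*√1299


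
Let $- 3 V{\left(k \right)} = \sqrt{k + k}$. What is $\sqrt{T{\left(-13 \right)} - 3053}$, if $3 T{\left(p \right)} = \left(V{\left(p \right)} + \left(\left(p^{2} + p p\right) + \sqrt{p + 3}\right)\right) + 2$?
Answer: $\frac{\sqrt{-26457 - i \sqrt{26} + 3 i \sqrt{10}}}{3} \approx 0.004496 + 54.219 i$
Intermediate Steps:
$V{\left(k \right)} = - \frac{\sqrt{2} \sqrt{k}}{3}$ ($V{\left(k \right)} = - \frac{\sqrt{k + k}}{3} = - \frac{\sqrt{2 k}}{3} = - \frac{\sqrt{2} \sqrt{k}}{3}$)
$T{\left(p \right)} = \frac{2}{3} + \frac{\sqrt{3 + p}}{3} + \frac{2 p^{2}}{3} - \frac{\sqrt{2} \sqrt{p}}{9}$ ($T{\left(p \right)} = \frac{\left(- \frac{\sqrt{2} \sqrt{p}}{3} + \left(\left(p^{2} + p p\right) + \sqrt{p + 3}\right)\right) + 2}{3} = \frac{\left(- \frac{\sqrt{2} \sqrt{p}}{3} + \left(\left(p^{2} + p^{2}\right) + \sqrt{3 + p}\right)\right) + 2}{3} = \frac{\left(- \frac{\sqrt{2} \sqrt{p}}{3} + \left(2 p^{2} + \sqrt{3 + p}\right)\right) + 2}{3} = \frac{\left(- \frac{\sqrt{2} \sqrt{p}}{3} + \left(\sqrt{3 + p} + 2 p^{2}\right)\right) + 2}{3} = \frac{\left(\sqrt{3 + p} + 2 p^{2} - \frac{\sqrt{2} \sqrt{p}}{3}\right) + 2}{3} = \frac{2 + \sqrt{3 + p} + 2 p^{2} - \frac{\sqrt{2} \sqrt{p}}{3}}{3} = \frac{2}{3} + \frac{\sqrt{3 + p}}{3} + \frac{2 p^{2}}{3} - \frac{\sqrt{2} \sqrt{p}}{9}$)
$\sqrt{T{\left(-13 \right)} - 3053} = \sqrt{\left(\frac{2}{3} + \frac{\sqrt{3 - 13}}{3} + \frac{2 \left(-13\right)^{2}}{3} - \frac{\sqrt{2} \sqrt{-13}}{9}\right) - 3053} = \sqrt{\left(\frac{2}{3} + \frac{\sqrt{-10}}{3} + \frac{2}{3} \cdot 169 - \frac{\sqrt{2} i \sqrt{13}}{9}\right) - 3053} = \sqrt{\left(\frac{2}{3} + \frac{i \sqrt{10}}{3} + \frac{338}{3} - \frac{i \sqrt{26}}{9}\right) - 3053} = \sqrt{\left(\frac{340}{3} - \frac{i \sqrt{26}}{9} + \frac{i \sqrt{10}}{3}\right) - 3053} = \sqrt{- \frac{8819}{3} - \frac{i \sqrt{26}}{9} + \frac{i \sqrt{10}}{3}}$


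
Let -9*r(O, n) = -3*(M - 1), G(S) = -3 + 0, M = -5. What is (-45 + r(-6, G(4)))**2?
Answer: 2209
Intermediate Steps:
G(S) = -3
r(O, n) = -2 (r(O, n) = -(-1)*(-5 - 1)/3 = -(-1)*(-6)/3 = -1/9*18 = -2)
(-45 + r(-6, G(4)))**2 = (-45 - 2)**2 = (-47)**2 = 2209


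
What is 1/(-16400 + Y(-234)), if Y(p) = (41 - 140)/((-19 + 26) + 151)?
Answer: -158/2591299 ≈ -6.0973e-5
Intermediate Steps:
Y(p) = -99/158 (Y(p) = -99/(7 + 151) = -99/158)
1/(-16400 + Y(-234)) = 1/(-16400 - 99/158) = 1/(-2591299/158) = -158/2591299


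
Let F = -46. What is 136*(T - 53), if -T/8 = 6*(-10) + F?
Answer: 108120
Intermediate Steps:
T = 848 (T = -8*(6*(-10) - 46) = -8*(-60 - 46) = -8*(-106) = 848)
136*(T - 53) = 136*(848 - 53) = 136*795 = 108120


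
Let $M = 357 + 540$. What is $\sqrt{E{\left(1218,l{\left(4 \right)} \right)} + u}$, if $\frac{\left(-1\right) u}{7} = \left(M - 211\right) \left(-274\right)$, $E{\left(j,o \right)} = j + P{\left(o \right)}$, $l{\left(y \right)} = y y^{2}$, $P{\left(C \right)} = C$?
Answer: $\sqrt{1317030} \approx 1147.6$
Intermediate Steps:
$M = 897$
$l{\left(y \right)} = y^{3}$
$E{\left(j,o \right)} = j + o$
$u = 1315748$ ($u = - 7 \left(897 - 211\right) \left(-274\right) = - 7 \cdot 686 \left(-274\right) = \left(-7\right) \left(-187964\right) = 1315748$)
$\sqrt{E{\left(1218,l{\left(4 \right)} \right)} + u} = \sqrt{\left(1218 + 4^{3}\right) + 1315748} = \sqrt{\left(1218 + 64\right) + 1315748} = \sqrt{1282 + 1315748} = \sqrt{1317030}$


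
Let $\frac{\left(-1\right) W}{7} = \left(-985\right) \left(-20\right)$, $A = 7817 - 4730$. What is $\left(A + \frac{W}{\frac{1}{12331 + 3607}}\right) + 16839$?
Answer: $-2197830274$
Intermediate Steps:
$A = 3087$
$W = -137900$ ($W = - 7 \left(\left(-985\right) \left(-20\right)\right) = \left(-7\right) 19700 = -137900$)
$\left(A + \frac{W}{\frac{1}{12331 + 3607}}\right) + 16839 = \left(3087 - \frac{137900}{\frac{1}{12331 + 3607}}\right) + 16839 = \left(3087 - \frac{137900}{\frac{1}{15938}}\right) + 16839 = \left(3087 - 137900 \frac{1}{\frac{1}{15938}}\right) + 16839 = \left(3087 - 2197850200\right) + 16839 = -2197847113 + 16839 = -2197830274$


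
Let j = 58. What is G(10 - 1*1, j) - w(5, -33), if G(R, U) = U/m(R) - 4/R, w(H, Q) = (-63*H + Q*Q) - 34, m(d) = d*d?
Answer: -59918/81 ≈ -739.73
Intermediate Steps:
m(d) = d²
w(H, Q) = -34 + Q² - 63*H (w(H, Q) = (-63*H + Q²) - 34 = (Q² - 63*H) - 34 = -34 + Q² - 63*H)
G(R, U) = -4/R + U/R² (G(R, U) = U/(R²) - 4/R = U/R² - 4/R = -4/R + U/R²)
G(10 - 1*1, j) - w(5, -33) = (58 - 4*(10 - 1*1))/(10 - 1*1)² - (-34 + (-33)² - 63*5) = (58 - 4*(10 - 1))/(10 - 1)² - (-34 + 1089 - 315) = (58 - 4*9)/9² - 1*740 = (58 - 36)/81 - 740 = (1/81)*22 - 740 = 22/81 - 740 = -59918/81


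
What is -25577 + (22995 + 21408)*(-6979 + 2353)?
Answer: -205433855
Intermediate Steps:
-25577 + (22995 + 21408)*(-6979 + 2353) = -25577 + 44403*(-4626) = -25577 - 205408278 = -205433855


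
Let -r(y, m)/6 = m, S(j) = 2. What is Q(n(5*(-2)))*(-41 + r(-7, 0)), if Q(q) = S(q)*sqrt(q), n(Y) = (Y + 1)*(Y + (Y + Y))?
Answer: -246*sqrt(30) ≈ -1347.4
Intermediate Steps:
r(y, m) = -6*m
n(Y) = 3*Y*(1 + Y) (n(Y) = (1 + Y)*(Y + 2*Y) = (1 + Y)*(3*Y) = 3*Y*(1 + Y))
Q(q) = 2*sqrt(q)
Q(n(5*(-2)))*(-41 + r(-7, 0)) = (2*sqrt(3*(5*(-2))*(1 + 5*(-2))))*(-41 - 6*0) = (2*sqrt(3*(-10)*(1 - 10)))*(-41 + 0) = (2*sqrt(3*(-10)*(-9)))*(-41) = (2*sqrt(270))*(-41) = (2*(3*sqrt(30)))*(-41) = (6*sqrt(30))*(-41) = -246*sqrt(30)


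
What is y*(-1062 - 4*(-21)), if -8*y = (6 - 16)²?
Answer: 12225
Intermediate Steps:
y = -25/2 (y = -(6 - 16)²/8 = -⅛*(-10)² = -⅛*100 = -25/2 ≈ -12.500)
y*(-1062 - 4*(-21)) = -25*(-1062 - 4*(-21))/2 = -25*(-1062 + 84)/2 = -25/2*(-978) = 12225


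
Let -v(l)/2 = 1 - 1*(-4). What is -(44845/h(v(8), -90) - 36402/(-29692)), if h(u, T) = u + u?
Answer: 66540485/29692 ≈ 2241.0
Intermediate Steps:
v(l) = -10 (v(l) = -2*(1 - 1*(-4)) = -2*(1 + 4) = -2*5 = -10)
h(u, T) = 2*u
-(44845/h(v(8), -90) - 36402/(-29692)) = -(44845/((2*(-10))) - 36402/(-29692)) = -(44845/(-20) - 36402*(-1/29692)) = -(44845*(-1/20) + 18201/14846) = -(-8969/4 + 18201/14846) = -1*(-66540485/29692) = 66540485/29692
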